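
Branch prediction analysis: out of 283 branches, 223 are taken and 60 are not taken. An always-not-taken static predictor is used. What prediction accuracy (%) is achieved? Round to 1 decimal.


Predictor: always-not-taken
Correct predictions = 60
Accuracy = 60 / 283 * 100 = 21.2%

21.2


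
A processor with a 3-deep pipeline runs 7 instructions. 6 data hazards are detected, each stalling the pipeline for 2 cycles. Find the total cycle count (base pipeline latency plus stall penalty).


Base cycles = 3 + 7 - 1 = 9
Total stalls = 6 * 2 = 12
Total = 9 + 12 = 21

21


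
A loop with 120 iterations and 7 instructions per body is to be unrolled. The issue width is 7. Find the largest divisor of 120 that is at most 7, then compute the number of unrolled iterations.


Largest divisor of 120 <= 7 is 6
New iterations = 120 / 6 = 20

20


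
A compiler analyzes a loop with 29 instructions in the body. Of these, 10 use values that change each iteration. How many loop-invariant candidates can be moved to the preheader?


Invariant candidates = total - loop-dependent
= 29 - 10 = 19

19


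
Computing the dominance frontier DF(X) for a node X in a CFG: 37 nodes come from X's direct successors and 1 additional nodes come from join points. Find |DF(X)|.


DF(X) = direct successor contributions + join point contributions
= 37 + 1 = 38

38


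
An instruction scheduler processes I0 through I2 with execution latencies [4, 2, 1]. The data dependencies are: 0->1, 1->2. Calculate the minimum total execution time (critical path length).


Compute longest path through dependency graph: dist(Ik) = max over predecessors of dist + latency(Ik).
dist(I0) = latency 4 = 4
dist(I1) = dist(I0) + 2 = 4 + 2 = 6
dist(I2) = dist(I1) + 1 = 6 + 1 = 7
Critical path = max dist = 7

7


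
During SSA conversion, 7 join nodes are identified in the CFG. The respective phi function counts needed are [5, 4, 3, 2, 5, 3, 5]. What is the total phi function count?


Total phi functions = sum of phi functions at each join node
= 5 + 4 + 3 + 2 + 5 + 3 + 5 = 27

27


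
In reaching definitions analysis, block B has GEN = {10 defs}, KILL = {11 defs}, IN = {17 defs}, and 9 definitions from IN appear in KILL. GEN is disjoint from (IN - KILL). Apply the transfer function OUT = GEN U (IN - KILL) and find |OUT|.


IN - KILL: 17 - 9 = 8 surviving definitions
OUT = GEN + surviving = 10 + 8 = 18

18


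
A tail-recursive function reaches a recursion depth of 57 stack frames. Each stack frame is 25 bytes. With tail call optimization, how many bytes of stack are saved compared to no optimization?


Without TCO: 57 * 25 = 1425 bytes
With TCO: reuse 1 frame = 25 bytes
Savings = 1425 - 25 = 1400

1400


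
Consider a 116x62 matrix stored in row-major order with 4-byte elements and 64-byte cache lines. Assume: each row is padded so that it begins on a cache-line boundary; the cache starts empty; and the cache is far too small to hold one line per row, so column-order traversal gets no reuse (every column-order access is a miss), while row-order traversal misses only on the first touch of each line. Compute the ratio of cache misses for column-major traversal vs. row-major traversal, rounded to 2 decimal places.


Each row occupies 62 * 4 = 248 bytes and starts on a line boundary, so it spans ceil(248 / 64) = 4 cache lines.
Row-major traversal misses (one per line touched): 116 * ceil(62 * 4 / 64) = 464
Column-major traversal misses (no reuse, every access misses): 116 * 62 = 7192
Ratio = 7192 / 464 = 15.5

15.5


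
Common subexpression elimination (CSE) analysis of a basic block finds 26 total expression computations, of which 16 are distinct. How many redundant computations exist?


CSE count = total expressions - unique expressions
= 26 - 16 = 10

10


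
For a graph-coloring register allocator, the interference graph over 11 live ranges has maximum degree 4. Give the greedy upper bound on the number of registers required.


Greedy coloring never needs more than (max_degree + 1) colors: when coloring a vertex, at most max_degree neighbors are already colored.
Upper bound = 4 + 1 = 5

5


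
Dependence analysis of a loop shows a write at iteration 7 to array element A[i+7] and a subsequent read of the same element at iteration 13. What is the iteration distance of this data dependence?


Distance = read iteration - write iteration
= 13 - 7 = 6

6


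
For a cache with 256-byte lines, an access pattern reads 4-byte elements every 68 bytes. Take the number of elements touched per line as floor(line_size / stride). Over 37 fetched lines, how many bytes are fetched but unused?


Elements per line = floor(256 / 68) = 3
Bytes used per line = 3 * 4 = 12
Wasted per line = 256 - 12 = 244
Total wasted = 244 * 37 = 9028

9028


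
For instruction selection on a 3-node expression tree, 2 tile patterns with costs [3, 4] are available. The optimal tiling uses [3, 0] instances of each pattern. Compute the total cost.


Total cost = sum(count_i * cost_i)
= 3*3 + 0*4
= 9

9


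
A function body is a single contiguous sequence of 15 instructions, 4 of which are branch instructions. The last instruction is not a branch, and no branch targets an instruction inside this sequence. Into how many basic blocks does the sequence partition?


With no in-sequence branch targets, the leaders are the first instruction plus the instruction after each branch.
Number of basic blocks = branches + 1
= 4 + 1 = 5

5


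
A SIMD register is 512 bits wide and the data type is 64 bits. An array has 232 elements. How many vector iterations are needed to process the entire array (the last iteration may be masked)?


Width = 512 / 64 = 8 elements per vector op
Iterations = ceil(232 / 8) = 29

29


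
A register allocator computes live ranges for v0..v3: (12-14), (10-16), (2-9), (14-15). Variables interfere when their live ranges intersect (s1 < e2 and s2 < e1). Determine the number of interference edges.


Check all pairs for overlapping intervals.
Two intervals (s1,e1) and (s2,e2) overlap if s1 < e2 and s2 < e1.
v0 (12-14) vs v1..v3: overlaps v1 -> 1
v1 (10-16) vs v2..v3: overlaps v3 -> 1
v2 (2-9) vs v3: overlaps none -> 0
Total overlapping pairs = 1 + 1 + 0 = 2

2


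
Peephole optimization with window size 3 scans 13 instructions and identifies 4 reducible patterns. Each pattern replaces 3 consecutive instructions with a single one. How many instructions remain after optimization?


Each match removes 2 instructions.
Total removed = 4 * 2 = 8
Remaining = 13 - 8 = 5

5


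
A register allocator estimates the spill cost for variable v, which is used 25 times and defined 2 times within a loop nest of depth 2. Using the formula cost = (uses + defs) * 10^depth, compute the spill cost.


uses + defs = 25 + 2 = 27
10^2 = 100
Spill cost = 27 * 100 = 2700

2700


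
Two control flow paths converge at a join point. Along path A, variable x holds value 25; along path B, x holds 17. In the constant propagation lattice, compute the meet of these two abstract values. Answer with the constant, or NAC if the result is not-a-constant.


Meet operation: if both paths give the same constant, result is that constant; if they differ, result is NAC (not-a-constant).
Path A: 25, Path B: 17 -> differ
Result: not-a-constant -> NAC

NAC


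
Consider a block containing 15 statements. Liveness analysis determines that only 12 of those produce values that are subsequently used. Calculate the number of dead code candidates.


Dead code = total statements - live definitions
= 15 - 12 = 3

3


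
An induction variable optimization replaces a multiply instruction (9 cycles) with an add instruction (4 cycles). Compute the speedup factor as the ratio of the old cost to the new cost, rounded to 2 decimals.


Ratio = mult_cost / add_cost = 9 / 4 = 2.25

2.25


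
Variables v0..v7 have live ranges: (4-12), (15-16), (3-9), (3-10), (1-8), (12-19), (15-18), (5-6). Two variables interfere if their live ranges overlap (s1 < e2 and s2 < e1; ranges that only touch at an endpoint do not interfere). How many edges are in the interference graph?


Check all pairs for overlapping intervals.
Two intervals (s1,e1) and (s2,e2) overlap if s1 < e2 and s2 < e1.
v0 (4-12) vs v1..v7: overlaps v2, v3, v4, v7 -> 4
v1 (15-16) vs v2..v7: overlaps v5, v6 -> 2
v2 (3-9) vs v3..v7: overlaps v3, v4, v7 -> 3
v3 (3-10) vs v4..v7: overlaps v4, v7 -> 2
v4 (1-8) vs v5..v7: overlaps v7 -> 1
v5 (12-19) vs v6..v7: overlaps v6 -> 1
v6 (15-18) vs v7: overlaps none -> 0
Total overlapping pairs = 4 + 2 + 3 + 2 + 1 + 1 + 0 = 13

13


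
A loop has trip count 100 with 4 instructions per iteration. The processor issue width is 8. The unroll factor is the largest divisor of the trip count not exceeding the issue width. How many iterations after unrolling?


Largest divisor of 100 <= 8 is 5
New iterations = 100 / 5 = 20

20


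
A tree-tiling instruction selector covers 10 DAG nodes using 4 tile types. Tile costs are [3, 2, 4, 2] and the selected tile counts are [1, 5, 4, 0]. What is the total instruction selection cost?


Total cost = sum(count_i * cost_i)
= 1*3 + 5*2 + 4*4 + 0*2
= 29

29


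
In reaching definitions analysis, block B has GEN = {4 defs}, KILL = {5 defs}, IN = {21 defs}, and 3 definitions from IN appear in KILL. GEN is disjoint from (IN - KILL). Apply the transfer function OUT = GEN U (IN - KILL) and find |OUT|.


IN - KILL: 21 - 3 = 18 surviving definitions
OUT = GEN + surviving = 4 + 18 = 22

22


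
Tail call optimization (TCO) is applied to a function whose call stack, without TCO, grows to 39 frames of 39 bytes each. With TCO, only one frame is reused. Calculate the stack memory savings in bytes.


Without TCO: 39 * 39 = 1521 bytes
With TCO: reuse 1 frame = 39 bytes
Savings = 1521 - 39 = 1482

1482


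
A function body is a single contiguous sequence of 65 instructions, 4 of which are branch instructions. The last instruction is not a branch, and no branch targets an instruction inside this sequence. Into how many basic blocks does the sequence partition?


With no in-sequence branch targets, the leaders are the first instruction plus the instruction after each branch.
Number of basic blocks = branches + 1
= 4 + 1 = 5

5


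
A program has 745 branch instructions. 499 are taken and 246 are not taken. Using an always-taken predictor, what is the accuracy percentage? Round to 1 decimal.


Predictor: always-taken
Correct predictions = 499
Accuracy = 499 / 745 * 100 = 67.0%

67.0


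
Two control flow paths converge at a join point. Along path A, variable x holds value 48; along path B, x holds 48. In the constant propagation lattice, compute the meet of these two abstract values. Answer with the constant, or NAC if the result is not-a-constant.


Meet operation: if both paths give the same constant, result is that constant; if they differ, result is NAC (not-a-constant).
Path A: 48, Path B: 48 -> equal
Result: constant -> 48

48


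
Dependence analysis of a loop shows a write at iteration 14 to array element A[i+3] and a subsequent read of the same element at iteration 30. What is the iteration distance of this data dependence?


Distance = read iteration - write iteration
= 30 - 14 = 16

16


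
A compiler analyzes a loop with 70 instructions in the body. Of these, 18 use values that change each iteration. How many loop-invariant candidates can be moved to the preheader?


Invariant candidates = total - loop-dependent
= 70 - 18 = 52

52


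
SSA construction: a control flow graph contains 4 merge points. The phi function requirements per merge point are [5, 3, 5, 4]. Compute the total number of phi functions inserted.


Total phi functions = sum of phi functions at each join node
= 5 + 3 + 5 + 4 = 17

17


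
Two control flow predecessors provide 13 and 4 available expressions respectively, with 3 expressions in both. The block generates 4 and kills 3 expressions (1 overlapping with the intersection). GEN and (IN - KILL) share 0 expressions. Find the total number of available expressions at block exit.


IN = intersection of predecessors = 3
IN - KILL = 3 - 1 = 2
|OUT| = |GEN| + |IN - KILL| - |GEN ∩ (IN - KILL)| = 4 + 2 - 0 = 6

6


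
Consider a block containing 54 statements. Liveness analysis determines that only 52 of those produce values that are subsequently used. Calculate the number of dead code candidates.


Dead code = total statements - live definitions
= 54 - 52 = 2

2


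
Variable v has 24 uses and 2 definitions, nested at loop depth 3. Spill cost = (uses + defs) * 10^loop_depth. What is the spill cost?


uses + defs = 24 + 2 = 26
10^3 = 1000
Spill cost = 26 * 1000 = 26000

26000


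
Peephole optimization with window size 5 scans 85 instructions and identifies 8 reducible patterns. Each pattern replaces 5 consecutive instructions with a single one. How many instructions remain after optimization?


Each match removes 4 instructions.
Total removed = 8 * 4 = 32
Remaining = 85 - 32 = 53

53


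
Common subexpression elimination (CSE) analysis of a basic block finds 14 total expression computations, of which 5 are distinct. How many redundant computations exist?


CSE count = total expressions - unique expressions
= 14 - 5 = 9

9


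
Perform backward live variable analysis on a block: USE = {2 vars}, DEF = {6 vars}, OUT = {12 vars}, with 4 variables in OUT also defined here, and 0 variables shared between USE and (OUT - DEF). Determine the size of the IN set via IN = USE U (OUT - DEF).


OUT - DEF: 12 - 4 = 8
|IN| = |USE| + |OUT - DEF| - |USE ∩ (OUT - DEF)| = 2 + 8 - 0 = 10

10


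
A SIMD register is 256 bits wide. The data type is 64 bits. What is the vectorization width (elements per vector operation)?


Width = SIMD bits / data type bits
= 256 / 64 = 4

4


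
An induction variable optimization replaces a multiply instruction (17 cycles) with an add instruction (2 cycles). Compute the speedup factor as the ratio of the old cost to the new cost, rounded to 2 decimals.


Ratio = mult_cost / add_cost = 17 / 2 = 8.5

8.5


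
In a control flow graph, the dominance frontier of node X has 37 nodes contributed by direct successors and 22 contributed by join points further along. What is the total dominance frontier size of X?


DF(X) = direct successor contributions + join point contributions
= 37 + 22 = 59

59


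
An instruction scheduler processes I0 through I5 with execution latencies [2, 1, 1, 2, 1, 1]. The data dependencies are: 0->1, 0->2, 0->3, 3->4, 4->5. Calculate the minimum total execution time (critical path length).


Compute longest path through dependency graph: dist(Ik) = max over predecessors of dist + latency(Ik).
dist(I0) = latency 2 = 2
dist(I1) = dist(I0) + 1 = 2 + 1 = 3
dist(I2) = dist(I0) + 1 = 2 + 1 = 3
dist(I3) = dist(I0) + 2 = 2 + 2 = 4
dist(I4) = dist(I3) + 1 = 4 + 1 = 5
dist(I5) = dist(I4) + 1 = 5 + 1 = 6
Critical path = max dist = 6

6


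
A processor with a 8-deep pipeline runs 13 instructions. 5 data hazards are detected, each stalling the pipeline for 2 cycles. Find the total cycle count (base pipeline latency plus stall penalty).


Base cycles = 8 + 13 - 1 = 20
Total stalls = 5 * 2 = 10
Total = 20 + 10 = 30

30


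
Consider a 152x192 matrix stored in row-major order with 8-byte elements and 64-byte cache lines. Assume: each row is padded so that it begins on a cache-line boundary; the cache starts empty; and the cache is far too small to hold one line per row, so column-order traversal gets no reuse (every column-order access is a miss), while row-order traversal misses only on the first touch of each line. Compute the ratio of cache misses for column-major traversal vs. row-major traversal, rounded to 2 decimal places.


Each row occupies 192 * 8 = 1536 bytes and starts on a line boundary, so it spans ceil(1536 / 64) = 24 cache lines.
Row-major traversal misses (one per line touched): 152 * ceil(192 * 8 / 64) = 3648
Column-major traversal misses (no reuse, every access misses): 152 * 192 = 29184
Ratio = 29184 / 3648 = 8.0

8.0


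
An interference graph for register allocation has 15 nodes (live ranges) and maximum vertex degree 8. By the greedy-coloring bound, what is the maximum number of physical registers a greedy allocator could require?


Greedy coloring never needs more than (max_degree + 1) colors: when coloring a vertex, at most max_degree neighbors are already colored.
Upper bound = 8 + 1 = 9

9


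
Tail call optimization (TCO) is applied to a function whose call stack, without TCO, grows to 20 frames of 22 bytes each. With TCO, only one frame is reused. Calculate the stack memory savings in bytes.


Without TCO: 20 * 22 = 440 bytes
With TCO: reuse 1 frame = 22 bytes
Savings = 440 - 22 = 418

418


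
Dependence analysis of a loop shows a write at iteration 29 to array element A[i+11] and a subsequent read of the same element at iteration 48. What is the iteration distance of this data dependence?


Distance = read iteration - write iteration
= 48 - 29 = 19

19


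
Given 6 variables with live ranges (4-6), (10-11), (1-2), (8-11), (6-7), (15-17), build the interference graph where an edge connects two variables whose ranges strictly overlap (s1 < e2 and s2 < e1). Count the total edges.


Check all pairs for overlapping intervals.
Two intervals (s1,e1) and (s2,e2) overlap if s1 < e2 and s2 < e1.
v0 (4-6) vs v1..v5: overlaps none -> 0
v1 (10-11) vs v2..v5: overlaps v3 -> 1
v2 (1-2) vs v3..v5: overlaps none -> 0
v3 (8-11) vs v4..v5: overlaps none -> 0
v4 (6-7) vs v5: overlaps none -> 0
Total overlapping pairs = 0 + 1 + 0 + 0 + 0 = 1

1


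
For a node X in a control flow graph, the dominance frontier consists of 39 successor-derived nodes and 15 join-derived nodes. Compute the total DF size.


DF(X) = direct successor contributions + join point contributions
= 39 + 15 = 54

54


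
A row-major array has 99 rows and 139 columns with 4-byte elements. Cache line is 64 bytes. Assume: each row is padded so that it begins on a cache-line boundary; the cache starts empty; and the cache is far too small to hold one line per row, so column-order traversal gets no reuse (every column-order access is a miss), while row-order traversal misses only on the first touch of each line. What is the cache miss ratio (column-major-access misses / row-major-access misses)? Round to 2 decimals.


Each row occupies 139 * 4 = 556 bytes and starts on a line boundary, so it spans ceil(556 / 64) = 9 cache lines.
Row-major traversal misses (one per line touched): 99 * ceil(139 * 4 / 64) = 891
Column-major traversal misses (no reuse, every access misses): 99 * 139 = 13761
Ratio = 13761 / 891 = 15.44

15.44


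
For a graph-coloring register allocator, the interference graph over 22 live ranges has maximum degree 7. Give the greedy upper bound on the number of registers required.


Greedy coloring never needs more than (max_degree + 1) colors: when coloring a vertex, at most max_degree neighbors are already colored.
Upper bound = 7 + 1 = 8

8


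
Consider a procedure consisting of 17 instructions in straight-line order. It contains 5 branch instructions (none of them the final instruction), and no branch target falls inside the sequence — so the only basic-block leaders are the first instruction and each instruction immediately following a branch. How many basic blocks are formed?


With no in-sequence branch targets, the leaders are the first instruction plus the instruction after each branch.
Number of basic blocks = branches + 1
= 5 + 1 = 6

6


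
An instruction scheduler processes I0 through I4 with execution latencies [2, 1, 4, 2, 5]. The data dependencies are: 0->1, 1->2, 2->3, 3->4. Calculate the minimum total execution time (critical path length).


Compute longest path through dependency graph: dist(Ik) = max over predecessors of dist + latency(Ik).
dist(I0) = latency 2 = 2
dist(I1) = dist(I0) + 1 = 2 + 1 = 3
dist(I2) = dist(I1) + 4 = 3 + 4 = 7
dist(I3) = dist(I2) + 2 = 7 + 2 = 9
dist(I4) = dist(I3) + 5 = 9 + 5 = 14
Critical path = max dist = 14

14


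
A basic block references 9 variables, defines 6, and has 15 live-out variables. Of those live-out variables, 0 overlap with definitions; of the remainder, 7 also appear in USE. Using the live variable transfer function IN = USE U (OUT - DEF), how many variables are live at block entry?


OUT - DEF: 15 - 0 = 15
|IN| = |USE| + |OUT - DEF| - |USE ∩ (OUT - DEF)| = 9 + 15 - 7 = 17

17


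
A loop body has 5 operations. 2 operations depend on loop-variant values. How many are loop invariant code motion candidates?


Invariant candidates = total - loop-dependent
= 5 - 2 = 3

3


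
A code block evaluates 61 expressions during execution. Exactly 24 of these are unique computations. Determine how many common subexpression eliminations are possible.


CSE count = total expressions - unique expressions
= 61 - 24 = 37

37


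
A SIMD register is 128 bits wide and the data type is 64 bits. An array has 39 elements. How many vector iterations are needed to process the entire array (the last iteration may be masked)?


Width = 128 / 64 = 2 elements per vector op
Iterations = ceil(39 / 2) = 20

20


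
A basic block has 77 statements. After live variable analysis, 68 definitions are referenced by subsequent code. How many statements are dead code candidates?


Dead code = total statements - live definitions
= 77 - 68 = 9

9


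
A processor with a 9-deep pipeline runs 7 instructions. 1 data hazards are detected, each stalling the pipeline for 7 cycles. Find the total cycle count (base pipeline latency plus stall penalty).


Base cycles = 9 + 7 - 1 = 15
Total stalls = 1 * 7 = 7
Total = 15 + 7 = 22

22


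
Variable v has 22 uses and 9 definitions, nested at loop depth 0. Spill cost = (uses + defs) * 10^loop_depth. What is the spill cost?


uses + defs = 22 + 9 = 31
10^0 = 1
Spill cost = 31 * 1 = 31

31


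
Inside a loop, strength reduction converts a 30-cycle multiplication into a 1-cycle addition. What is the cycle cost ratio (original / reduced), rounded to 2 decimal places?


Ratio = mult_cost / add_cost = 30 / 1 = 30.0

30.0


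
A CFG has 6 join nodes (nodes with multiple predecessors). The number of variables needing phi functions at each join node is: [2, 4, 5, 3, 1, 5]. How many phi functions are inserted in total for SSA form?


Total phi functions = sum of phi functions at each join node
= 2 + 4 + 5 + 3 + 1 + 5 = 20

20


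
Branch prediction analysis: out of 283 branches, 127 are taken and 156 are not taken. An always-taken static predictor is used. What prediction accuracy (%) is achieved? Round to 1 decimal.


Predictor: always-taken
Correct predictions = 127
Accuracy = 127 / 283 * 100 = 44.9%

44.9


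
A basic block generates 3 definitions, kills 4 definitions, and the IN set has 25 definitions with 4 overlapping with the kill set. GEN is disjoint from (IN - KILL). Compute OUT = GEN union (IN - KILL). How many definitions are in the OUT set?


IN - KILL: 25 - 4 = 21 surviving definitions
OUT = GEN + surviving = 3 + 21 = 24

24


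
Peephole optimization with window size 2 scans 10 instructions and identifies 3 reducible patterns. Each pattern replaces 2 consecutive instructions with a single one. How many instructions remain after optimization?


Each match removes 1 instructions.
Total removed = 3 * 1 = 3
Remaining = 10 - 3 = 7

7


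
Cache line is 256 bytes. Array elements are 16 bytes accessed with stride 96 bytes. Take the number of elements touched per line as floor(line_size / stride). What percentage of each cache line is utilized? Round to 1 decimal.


Elements per cache line = floor(256 / 96) = 2
Bytes used = 2 * 16 = 32
Utilization = 32 / 256 * 100 = 12.5%

12.5


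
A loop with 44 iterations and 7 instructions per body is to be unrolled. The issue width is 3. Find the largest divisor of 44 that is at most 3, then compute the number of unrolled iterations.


Largest divisor of 44 <= 3 is 2
New iterations = 44 / 2 = 22

22


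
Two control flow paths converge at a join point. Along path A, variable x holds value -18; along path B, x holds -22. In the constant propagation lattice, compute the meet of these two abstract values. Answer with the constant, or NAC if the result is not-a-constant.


Meet operation: if both paths give the same constant, result is that constant; if they differ, result is NAC (not-a-constant).
Path A: -18, Path B: -22 -> differ
Result: not-a-constant -> NAC

NAC


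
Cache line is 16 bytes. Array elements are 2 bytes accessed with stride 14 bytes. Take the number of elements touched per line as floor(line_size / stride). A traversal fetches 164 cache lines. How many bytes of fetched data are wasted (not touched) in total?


Elements per line = floor(16 / 14) = 1
Bytes used per line = 1 * 2 = 2
Wasted per line = 16 - 2 = 14
Total wasted = 14 * 164 = 2296

2296


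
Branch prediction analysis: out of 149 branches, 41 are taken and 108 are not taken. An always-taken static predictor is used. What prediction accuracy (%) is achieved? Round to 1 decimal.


Predictor: always-taken
Correct predictions = 41
Accuracy = 41 / 149 * 100 = 27.5%

27.5


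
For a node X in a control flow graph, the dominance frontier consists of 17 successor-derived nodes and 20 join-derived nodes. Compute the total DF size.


DF(X) = direct successor contributions + join point contributions
= 17 + 20 = 37

37


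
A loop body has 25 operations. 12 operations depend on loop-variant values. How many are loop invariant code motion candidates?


Invariant candidates = total - loop-dependent
= 25 - 12 = 13

13


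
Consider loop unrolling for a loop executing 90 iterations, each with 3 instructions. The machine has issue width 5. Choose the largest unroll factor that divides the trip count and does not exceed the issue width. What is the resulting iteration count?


Largest divisor of 90 <= 5 is 5
New iterations = 90 / 5 = 18

18


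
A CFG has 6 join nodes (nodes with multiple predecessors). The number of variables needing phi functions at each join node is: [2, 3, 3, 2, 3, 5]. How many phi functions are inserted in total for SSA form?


Total phi functions = sum of phi functions at each join node
= 2 + 3 + 3 + 2 + 3 + 5 = 18

18


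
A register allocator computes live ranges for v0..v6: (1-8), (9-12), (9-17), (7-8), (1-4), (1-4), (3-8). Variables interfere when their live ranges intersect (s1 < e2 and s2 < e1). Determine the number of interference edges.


Check all pairs for overlapping intervals.
Two intervals (s1,e1) and (s2,e2) overlap if s1 < e2 and s2 < e1.
v0 (1-8) vs v1..v6: overlaps v3, v4, v5, v6 -> 4
v1 (9-12) vs v2..v6: overlaps v2 -> 1
v2 (9-17) vs v3..v6: overlaps none -> 0
v3 (7-8) vs v4..v6: overlaps v6 -> 1
v4 (1-4) vs v5..v6: overlaps v5, v6 -> 2
v5 (1-4) vs v6: overlaps v6 -> 1
Total overlapping pairs = 4 + 1 + 0 + 1 + 2 + 1 = 9

9


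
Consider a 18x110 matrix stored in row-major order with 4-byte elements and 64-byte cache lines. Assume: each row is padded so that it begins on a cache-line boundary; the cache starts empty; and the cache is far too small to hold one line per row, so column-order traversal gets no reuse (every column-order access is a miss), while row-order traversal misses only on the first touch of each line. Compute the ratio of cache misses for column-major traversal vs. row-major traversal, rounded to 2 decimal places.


Each row occupies 110 * 4 = 440 bytes and starts on a line boundary, so it spans ceil(440 / 64) = 7 cache lines.
Row-major traversal misses (one per line touched): 18 * ceil(110 * 4 / 64) = 126
Column-major traversal misses (no reuse, every access misses): 18 * 110 = 1980
Ratio = 1980 / 126 = 15.71

15.71


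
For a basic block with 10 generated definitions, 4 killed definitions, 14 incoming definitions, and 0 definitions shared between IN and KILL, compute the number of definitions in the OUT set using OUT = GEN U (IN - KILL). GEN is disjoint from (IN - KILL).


IN - KILL: 14 - 0 = 14 surviving definitions
OUT = GEN + surviving = 10 + 14 = 24

24


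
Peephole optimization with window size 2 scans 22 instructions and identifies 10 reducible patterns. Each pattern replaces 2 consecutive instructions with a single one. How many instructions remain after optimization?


Each match removes 1 instructions.
Total removed = 10 * 1 = 10
Remaining = 22 - 10 = 12

12


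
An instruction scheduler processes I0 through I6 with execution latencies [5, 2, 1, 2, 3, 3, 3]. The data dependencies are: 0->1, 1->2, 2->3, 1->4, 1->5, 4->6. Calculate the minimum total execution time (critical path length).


Compute longest path through dependency graph: dist(Ik) = max over predecessors of dist + latency(Ik).
dist(I0) = latency 5 = 5
dist(I1) = dist(I0) + 2 = 5 + 2 = 7
dist(I2) = dist(I1) + 1 = 7 + 1 = 8
dist(I3) = dist(I2) + 2 = 8 + 2 = 10
dist(I4) = dist(I1) + 3 = 7 + 3 = 10
dist(I5) = dist(I1) + 3 = 7 + 3 = 10
dist(I6) = dist(I4) + 3 = 10 + 3 = 13
Critical path = max dist = 13

13


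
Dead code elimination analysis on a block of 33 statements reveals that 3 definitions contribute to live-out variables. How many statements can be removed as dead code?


Dead code = total statements - live definitions
= 33 - 3 = 30

30


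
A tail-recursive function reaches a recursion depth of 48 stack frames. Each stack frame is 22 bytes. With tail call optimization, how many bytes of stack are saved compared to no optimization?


Without TCO: 48 * 22 = 1056 bytes
With TCO: reuse 1 frame = 22 bytes
Savings = 1056 - 22 = 1034

1034


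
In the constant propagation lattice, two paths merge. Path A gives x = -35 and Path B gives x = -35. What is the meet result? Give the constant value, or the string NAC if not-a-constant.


Meet operation: if both paths give the same constant, result is that constant; if they differ, result is NAC (not-a-constant).
Path A: -35, Path B: -35 -> equal
Result: constant -> -35

-35


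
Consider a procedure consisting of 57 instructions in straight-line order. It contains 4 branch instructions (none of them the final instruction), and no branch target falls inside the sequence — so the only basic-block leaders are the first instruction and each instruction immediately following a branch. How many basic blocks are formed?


With no in-sequence branch targets, the leaders are the first instruction plus the instruction after each branch.
Number of basic blocks = branches + 1
= 4 + 1 = 5

5


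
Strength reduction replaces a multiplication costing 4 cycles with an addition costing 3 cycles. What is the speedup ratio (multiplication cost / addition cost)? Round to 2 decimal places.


Ratio = mult_cost / add_cost = 4 / 3 = 1.33

1.33


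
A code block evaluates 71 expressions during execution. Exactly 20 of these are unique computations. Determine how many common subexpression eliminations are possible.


CSE count = total expressions - unique expressions
= 71 - 20 = 51

51


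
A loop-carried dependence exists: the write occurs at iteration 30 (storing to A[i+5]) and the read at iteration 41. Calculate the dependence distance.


Distance = read iteration - write iteration
= 41 - 30 = 11

11


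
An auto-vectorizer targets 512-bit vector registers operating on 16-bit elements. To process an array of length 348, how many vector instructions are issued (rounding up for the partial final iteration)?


Width = 512 / 16 = 32 elements per vector op
Iterations = ceil(348 / 32) = 11

11


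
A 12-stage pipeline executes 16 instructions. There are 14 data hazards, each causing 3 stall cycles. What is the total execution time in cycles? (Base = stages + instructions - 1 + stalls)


Base cycles = 12 + 16 - 1 = 27
Total stalls = 14 * 3 = 42
Total = 27 + 42 = 69

69


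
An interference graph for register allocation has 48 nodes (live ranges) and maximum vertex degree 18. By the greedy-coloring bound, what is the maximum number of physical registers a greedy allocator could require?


Greedy coloring never needs more than (max_degree + 1) colors: when coloring a vertex, at most max_degree neighbors are already colored.
Upper bound = 18 + 1 = 19

19


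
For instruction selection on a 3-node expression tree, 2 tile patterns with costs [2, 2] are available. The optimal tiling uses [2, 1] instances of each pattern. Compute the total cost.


Total cost = sum(count_i * cost_i)
= 2*2 + 1*2
= 6

6


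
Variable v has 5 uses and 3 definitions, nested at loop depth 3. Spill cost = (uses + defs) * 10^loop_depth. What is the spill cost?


uses + defs = 5 + 3 = 8
10^3 = 1000
Spill cost = 8 * 1000 = 8000

8000


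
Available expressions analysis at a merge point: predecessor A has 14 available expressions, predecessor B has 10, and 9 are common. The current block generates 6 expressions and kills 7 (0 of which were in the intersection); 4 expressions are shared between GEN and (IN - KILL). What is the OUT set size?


IN = intersection of predecessors = 9
IN - KILL = 9 - 0 = 9
|OUT| = |GEN| + |IN - KILL| - |GEN ∩ (IN - KILL)| = 6 + 9 - 4 = 11

11


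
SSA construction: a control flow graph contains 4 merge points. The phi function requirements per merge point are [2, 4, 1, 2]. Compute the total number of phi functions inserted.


Total phi functions = sum of phi functions at each join node
= 2 + 4 + 1 + 2 = 9

9


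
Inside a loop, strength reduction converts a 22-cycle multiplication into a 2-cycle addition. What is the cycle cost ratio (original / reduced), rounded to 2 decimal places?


Ratio = mult_cost / add_cost = 22 / 2 = 11.0

11.0


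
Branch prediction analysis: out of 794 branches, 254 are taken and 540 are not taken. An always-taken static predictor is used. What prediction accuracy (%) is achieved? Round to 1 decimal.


Predictor: always-taken
Correct predictions = 254
Accuracy = 254 / 794 * 100 = 32.0%

32.0


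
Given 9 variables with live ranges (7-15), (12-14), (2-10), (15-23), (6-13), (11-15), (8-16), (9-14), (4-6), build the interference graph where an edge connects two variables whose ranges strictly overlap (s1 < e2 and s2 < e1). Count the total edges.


Check all pairs for overlapping intervals.
Two intervals (s1,e1) and (s2,e2) overlap if s1 < e2 and s2 < e1.
v0 (7-15) vs v1..v8: overlaps v1, v2, v4, v5, v6, v7 -> 6
v1 (12-14) vs v2..v8: overlaps v4, v5, v6, v7 -> 4
v2 (2-10) vs v3..v8: overlaps v4, v6, v7, v8 -> 4
v3 (15-23) vs v4..v8: overlaps v6 -> 1
v4 (6-13) vs v5..v8: overlaps v5, v6, v7 -> 3
v5 (11-15) vs v6..v8: overlaps v6, v7 -> 2
v6 (8-16) vs v7..v8: overlaps v7 -> 1
v7 (9-14) vs v8: overlaps none -> 0
Total overlapping pairs = 6 + 4 + 4 + 1 + 3 + 2 + 1 + 0 = 21

21


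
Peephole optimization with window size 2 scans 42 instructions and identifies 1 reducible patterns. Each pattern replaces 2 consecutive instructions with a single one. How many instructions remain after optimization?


Each match removes 1 instructions.
Total removed = 1 * 1 = 1
Remaining = 42 - 1 = 41

41


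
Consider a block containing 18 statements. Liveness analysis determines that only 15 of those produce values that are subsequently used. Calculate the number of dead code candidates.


Dead code = total statements - live definitions
= 18 - 15 = 3

3


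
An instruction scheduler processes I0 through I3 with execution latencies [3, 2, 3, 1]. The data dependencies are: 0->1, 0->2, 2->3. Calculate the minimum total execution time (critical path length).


Compute longest path through dependency graph: dist(Ik) = max over predecessors of dist + latency(Ik).
dist(I0) = latency 3 = 3
dist(I1) = dist(I0) + 2 = 3 + 2 = 5
dist(I2) = dist(I0) + 3 = 3 + 3 = 6
dist(I3) = dist(I2) + 1 = 6 + 1 = 7
Critical path = max dist = 7

7


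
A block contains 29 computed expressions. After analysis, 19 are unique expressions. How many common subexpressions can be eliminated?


CSE count = total expressions - unique expressions
= 29 - 19 = 10

10


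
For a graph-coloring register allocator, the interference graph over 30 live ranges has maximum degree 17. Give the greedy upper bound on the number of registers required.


Greedy coloring never needs more than (max_degree + 1) colors: when coloring a vertex, at most max_degree neighbors are already colored.
Upper bound = 17 + 1 = 18

18


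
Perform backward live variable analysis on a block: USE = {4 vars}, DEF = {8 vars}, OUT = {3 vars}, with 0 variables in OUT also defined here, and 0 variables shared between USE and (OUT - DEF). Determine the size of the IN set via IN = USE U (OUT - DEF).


OUT - DEF: 3 - 0 = 3
|IN| = |USE| + |OUT - DEF| - |USE ∩ (OUT - DEF)| = 4 + 3 - 0 = 7

7


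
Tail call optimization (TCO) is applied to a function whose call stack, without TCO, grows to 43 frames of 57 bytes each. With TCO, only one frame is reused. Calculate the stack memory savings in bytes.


Without TCO: 43 * 57 = 2451 bytes
With TCO: reuse 1 frame = 57 bytes
Savings = 2451 - 57 = 2394

2394


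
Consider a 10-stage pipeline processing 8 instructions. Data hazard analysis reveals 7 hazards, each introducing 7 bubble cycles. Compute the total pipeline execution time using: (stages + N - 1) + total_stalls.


Base cycles = 10 + 8 - 1 = 17
Total stalls = 7 * 7 = 49
Total = 17 + 49 = 66

66


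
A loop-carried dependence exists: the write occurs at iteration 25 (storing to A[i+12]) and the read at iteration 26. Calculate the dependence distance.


Distance = read iteration - write iteration
= 26 - 25 = 1

1


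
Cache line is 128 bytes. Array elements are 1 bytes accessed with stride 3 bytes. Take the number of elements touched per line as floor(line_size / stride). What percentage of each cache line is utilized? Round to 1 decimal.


Elements per cache line = floor(128 / 3) = 42
Bytes used = 42 * 1 = 42
Utilization = 42 / 128 * 100 = 32.8%

32.8


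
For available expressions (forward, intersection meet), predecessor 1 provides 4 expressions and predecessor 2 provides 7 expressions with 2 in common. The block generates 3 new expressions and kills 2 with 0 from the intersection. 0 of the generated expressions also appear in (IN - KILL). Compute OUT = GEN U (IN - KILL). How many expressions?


IN = intersection of predecessors = 2
IN - KILL = 2 - 0 = 2
|OUT| = |GEN| + |IN - KILL| - |GEN ∩ (IN - KILL)| = 3 + 2 - 0 = 5

5


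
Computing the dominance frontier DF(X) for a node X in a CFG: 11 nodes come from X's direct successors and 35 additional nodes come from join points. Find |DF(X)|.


DF(X) = direct successor contributions + join point contributions
= 11 + 35 = 46

46


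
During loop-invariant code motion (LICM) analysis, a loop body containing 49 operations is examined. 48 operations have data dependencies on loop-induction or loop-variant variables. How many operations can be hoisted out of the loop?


Invariant candidates = total - loop-dependent
= 49 - 48 = 1

1


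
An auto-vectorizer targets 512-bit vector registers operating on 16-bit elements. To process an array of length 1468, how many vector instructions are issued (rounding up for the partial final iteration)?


Width = 512 / 16 = 32 elements per vector op
Iterations = ceil(1468 / 32) = 46

46


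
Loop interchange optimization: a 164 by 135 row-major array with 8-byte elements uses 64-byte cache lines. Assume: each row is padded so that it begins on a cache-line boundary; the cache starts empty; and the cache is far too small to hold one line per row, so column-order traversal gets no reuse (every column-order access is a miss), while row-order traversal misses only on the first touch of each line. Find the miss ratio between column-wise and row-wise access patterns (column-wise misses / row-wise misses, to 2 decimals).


Each row occupies 135 * 8 = 1080 bytes and starts on a line boundary, so it spans ceil(1080 / 64) = 17 cache lines.
Row-major traversal misses (one per line touched): 164 * ceil(135 * 8 / 64) = 2788
Column-major traversal misses (no reuse, every access misses): 164 * 135 = 22140
Ratio = 22140 / 2788 = 7.94

7.94
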